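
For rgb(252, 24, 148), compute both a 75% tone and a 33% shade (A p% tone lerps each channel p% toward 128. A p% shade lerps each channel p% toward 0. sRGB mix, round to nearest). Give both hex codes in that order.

75% tone:
  R: 252 − 93 = 159 → 159
  G: 24 + 78 = 102 → 102
  B: 148 − 15 = 133 → 133
  → #9f6685
33% shade:
  R: 252 + 0.33×(0−252) = 252 − 83.16 = 168.84 → 169
  G: 24 − 7.92 = 16.08 → 16
  B: 148 − 48.84 = 99.16 → 99
  → #a91063

#9f6685, #a91063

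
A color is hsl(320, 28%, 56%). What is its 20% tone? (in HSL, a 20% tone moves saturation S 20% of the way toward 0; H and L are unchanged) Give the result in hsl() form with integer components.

hsl(320, 22%, 56%)

S moves 20% from 28 toward 0: 28 − 5.6 = 22.4 → 22.
H and L are unchanged.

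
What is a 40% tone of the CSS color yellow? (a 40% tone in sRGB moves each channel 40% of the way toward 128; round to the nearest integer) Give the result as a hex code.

CSS yellow is rgb(255, 255, 0).
Lerp each channel 40% toward 128:
  R: 255 − 50.8 = 204.2 → 204
  G: 255 − 50.8 = 204.2 → 204
  B: 0 + 0.4×(128−0) = 0 + 51.2 = 51.2 → 51
rgb(204, 204, 51) = #CCCC33.

#CCCC33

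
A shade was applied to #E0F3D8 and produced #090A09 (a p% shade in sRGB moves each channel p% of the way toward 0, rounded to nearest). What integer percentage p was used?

#E0F3D8 is rgb(224, 243, 216); #090A09 is rgb(9, 10, 9).
On the G channel (widest range): 10 ≈ 243 + (p/100)(0 − 243), so p ≈ 100×(10 − 243)/(0 − 243) = -23300/-243 = 95.88.
p = 96 reproduces all three channels after rounding.

96%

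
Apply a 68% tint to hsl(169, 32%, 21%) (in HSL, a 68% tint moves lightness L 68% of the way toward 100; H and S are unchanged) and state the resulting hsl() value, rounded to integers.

L moves 68% from 21 toward 100: 21 + 53.72 = 74.72 → 75.
H and S are unchanged.

hsl(169, 32%, 75%)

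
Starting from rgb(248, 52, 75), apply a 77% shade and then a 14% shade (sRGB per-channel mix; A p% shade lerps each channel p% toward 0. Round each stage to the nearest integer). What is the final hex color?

#310A0F

A 77% shade moves each channel 77% toward 0:
  R: 248 + 0.77×(0−248) = 248 − 190.96 = 57.04 → 57
  G: 52 + 0.77×(0−52) = 52 − 40.04 = 11.96 → 12
  B: 75 + 0.77×(0−75) = 75 − 57.75 = 17.25 → 17
After the shade: rgb(57, 12, 17) = #390C11.
Lerp each channel 14% toward 0:
  R: 57 + 0.14×(0−57) = 57 − 7.98 = 49.02 → 49
  G: 12 + 0.14×(0−12) = 12 − 1.68 = 10.32 → 10
  B: 17 − 2.38 = 14.62 → 15
rgb(49, 10, 15) = #310A0F.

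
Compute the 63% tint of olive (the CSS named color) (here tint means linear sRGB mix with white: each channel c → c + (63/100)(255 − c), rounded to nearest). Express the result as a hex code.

#D0D0A1

CSS olive is rgb(128, 128, 0).
Per channel, c → c + 0.63(255 − c):
  R: 128 + 0.63×(255−128) = 128 + 80.01 = 208.01 → 208
  G: 128 + 80.01 = 208.01 → 208
  B: 0 + 160.65 = 160.65 → 161
rgb(208, 208, 161) = #D0D0A1.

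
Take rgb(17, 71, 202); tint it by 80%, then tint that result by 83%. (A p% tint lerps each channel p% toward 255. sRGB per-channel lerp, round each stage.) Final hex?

#F7F9FD

An 80% tint moves each channel 80% toward 255:
  R: 17 + 0.8×(255−17) = 17 + 190.4 = 207.4 → 207
  G: 71 + 147.2 = 218.2 → 218
  B: 202 + 42.4 = 244.4 → 244
After the tint: rgb(207, 218, 244) = #CFDAF4.
An 83% tint moves each channel 83% toward 255:
  R: 207 + 39.84 = 246.84 → 247
  G: 218 + 0.83×(255−218) = 218 + 30.71 = 248.71 → 249
  B: 244 + 0.83×(255−244) = 244 + 9.13 = 253.13 → 253
rgb(247, 249, 253) = #F7F9FD.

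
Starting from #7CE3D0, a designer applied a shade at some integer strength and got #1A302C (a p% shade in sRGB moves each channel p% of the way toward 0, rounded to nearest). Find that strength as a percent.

79%

#7CE3D0 is rgb(124, 227, 208); #1A302C is rgb(26, 48, 44).
On the G channel (widest range): 48 ≈ 227 + (p/100)(0 − 227), so p ≈ 100×(48 − 227)/(0 − 227) = -17900/-227 = 78.85.
p = 79 reproduces all three channels after rounding.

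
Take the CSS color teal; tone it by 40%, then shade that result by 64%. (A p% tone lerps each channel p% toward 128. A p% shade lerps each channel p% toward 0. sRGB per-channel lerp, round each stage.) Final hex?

CSS teal is rgb(0, 128, 128).
A 40% tone moves each channel 40% toward 128:
  R: 0 + 0.4×(128−0) = 0 + 51.2 = 51.2 → 51
  G: 128 + 0.4×(128−128) = 128 + 0 = 128 → 128
  B: 128 + 0 = 128 → 128
After the tone: rgb(51, 128, 128) = #338080.
Per channel, c → c + 0.64(0 − c):
  R: 51 − 32.64 = 18.36 → 18
  G: 128 − 81.92 = 46.08 → 46
  B: 128 + 0.64×(0−128) = 128 − 81.92 = 46.08 → 46
rgb(18, 46, 46) = #122E2E.

#122E2E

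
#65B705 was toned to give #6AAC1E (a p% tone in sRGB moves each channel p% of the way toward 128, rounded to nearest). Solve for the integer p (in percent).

20%

#65B705 is rgb(101, 183, 5); #6AAC1E is rgb(106, 172, 30).
On the B channel (widest range): 30 ≈ 5 + (p/100)(128 − 5), so p ≈ 100×(30 − 5)/(128 − 5) = 2500/123 = 20.33.
p = 20 reproduces all three channels after rounding.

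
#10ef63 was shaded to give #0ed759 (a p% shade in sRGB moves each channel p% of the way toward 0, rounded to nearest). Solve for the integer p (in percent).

#10ef63 is rgb(16, 239, 99); #0ed759 is rgb(14, 215, 89).
On the G channel (widest range): 215 ≈ 239 + (p/100)(0 − 239), so p ≈ 100×(215 − 239)/(0 − 239) = -2400/-239 = 10.04.
p = 10 reproduces all three channels after rounding.

10%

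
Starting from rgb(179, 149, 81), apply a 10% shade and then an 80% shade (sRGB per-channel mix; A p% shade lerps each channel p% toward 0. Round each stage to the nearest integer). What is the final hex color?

#201b0f

Per channel, c → c + 0.1(0 − c):
  R: 179 + 0.1×(0−179) = 179 − 17.9 = 161.1 → 161
  G: 149 − 14.9 = 134.1 → 134
  B: 81 + 0.1×(0−81) = 81 − 8.1 = 72.9 → 73
After the shade: rgb(161, 134, 73) = #a18649.
An 80% shade moves each channel 80% toward 0:
  R: 161 − 128.8 = 32.2 → 32
  G: 134 + 0.8×(0−134) = 134 − 107.2 = 26.8 → 27
  B: 73 + 0.8×(0−73) = 73 − 58.4 = 14.6 → 15
rgb(32, 27, 15) = #201b0f.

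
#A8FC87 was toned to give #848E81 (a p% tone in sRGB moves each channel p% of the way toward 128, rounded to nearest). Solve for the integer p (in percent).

89%

#A8FC87 is rgb(168, 252, 135); #848E81 is rgb(132, 142, 129).
On the G channel (widest range): 142 ≈ 252 + (p/100)(128 − 252), so p ≈ 100×(142 − 252)/(128 − 252) = -11000/-124 = 88.71.
p = 89 reproduces all three channels after rounding.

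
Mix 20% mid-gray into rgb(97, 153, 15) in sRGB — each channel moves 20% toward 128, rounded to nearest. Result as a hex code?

Per channel, c → c + 0.2(128 − c):
  R: 97 + 0.2×(128−97) = 97 + 6.2 = 103.2 → 103
  G: 153 + 0.2×(128−153) = 153 − 5 = 148 → 148
  B: 15 + 22.6 = 37.6 → 38
rgb(103, 148, 38) = #679426.

#679426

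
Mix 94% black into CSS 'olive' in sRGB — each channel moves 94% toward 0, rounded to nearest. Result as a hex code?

CSS olive is rgb(128, 128, 0).
Per channel, c → c + 0.94(0 − c):
  R: 128 − 120.32 = 7.68 → 8
  G: 128 − 120.32 = 7.68 → 8
  B: 0 + 0 = 0 → 0
rgb(8, 8, 0) = #080800.

#080800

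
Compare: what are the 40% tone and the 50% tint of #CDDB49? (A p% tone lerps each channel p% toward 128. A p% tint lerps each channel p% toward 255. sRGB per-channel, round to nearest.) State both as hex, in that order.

#AEB75F, #E6EDA4

#CDDB49 is rgb(205, 219, 73).
40% tone:
  R: 205 + 0.4×(128−205) = 205 − 30.8 = 174.2 → 174
  G: 219 − 36.4 = 182.6 → 183
  B: 73 + 22 = 95 → 95
  → #AEB75F
50% tint:
  R: 205 + 25 = 230 → 230
  G: 219 + 0.5×(255−219) = 219 + 18 = 237 → 237
  B: 73 + 0.5×(255−73) = 73 + 91 = 164 → 164
  → #E6EDA4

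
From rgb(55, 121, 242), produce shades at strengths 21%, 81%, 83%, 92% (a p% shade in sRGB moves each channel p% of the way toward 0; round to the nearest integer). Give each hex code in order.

#2B60BF, #0A172E, #091529, #040A13

21%: (55 − 11.55 = 43.45→43, 121 − 25.41 = 95.59→96, 242 − 50.82 = 191.18→191) → #2B60BF
81%: (55 − 44.55 = 10.45→10, 121 − 98.01 = 22.99→23, 242 − 196.02 = 45.98→46) → #0A172E
83%: (55 − 45.65 = 9.35→9, 121 − 100.43 = 20.57→21, 242 − 200.86 = 41.14→41) → #091529
92%: (55 − 50.6 = 4.4→4, 121 − 111.32 = 9.68→10, 242 − 222.64 = 19.36→19) → #040A13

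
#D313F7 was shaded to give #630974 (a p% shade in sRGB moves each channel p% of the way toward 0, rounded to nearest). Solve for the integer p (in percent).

#D313F7 is rgb(211, 19, 247); #630974 is rgb(99, 9, 116).
On the B channel (widest range): 116 ≈ 247 + (p/100)(0 − 247), so p ≈ 100×(116 − 247)/(0 − 247) = -13100/-247 = 53.04.
p = 53 reproduces all three channels after rounding.

53%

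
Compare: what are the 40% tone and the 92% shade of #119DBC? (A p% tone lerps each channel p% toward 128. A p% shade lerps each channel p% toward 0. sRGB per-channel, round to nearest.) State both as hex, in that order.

#119DBC is rgb(17, 157, 188).
40% tone:
  R: 17 + 0.4×(128−17) = 17 + 44.4 = 61.4 → 61
  G: 157 + 0.4×(128−157) = 157 − 11.6 = 145.4 → 145
  B: 188 + 0.4×(128−188) = 188 − 24 = 164 → 164
  → #3D91A4
92% shade:
  R: 17 − 15.64 = 1.36 → 1
  G: 157 + 0.92×(0−157) = 157 − 144.44 = 12.56 → 13
  B: 188 + 0.92×(0−188) = 188 − 172.96 = 15.04 → 15
  → #010D0F

#3D91A4, #010D0F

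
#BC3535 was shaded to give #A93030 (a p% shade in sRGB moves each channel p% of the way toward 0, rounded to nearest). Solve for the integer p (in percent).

#BC3535 is rgb(188, 53, 53); #A93030 is rgb(169, 48, 48).
On the R channel (widest range): 169 ≈ 188 + (p/100)(0 − 188), so p ≈ 100×(169 − 188)/(0 − 188) = -1900/-188 = 10.11.
p = 10 reproduces all three channels after rounding.

10%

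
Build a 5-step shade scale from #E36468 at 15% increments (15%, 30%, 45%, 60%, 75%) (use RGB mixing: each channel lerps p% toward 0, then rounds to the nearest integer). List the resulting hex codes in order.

#E36468 is rgb(227, 100, 104).
15%: (227 − 34.05 = 192.95→193, 100 − 15 = 85→85, 104 − 15.6 = 88.4→88) → #C15558
30%: (227 − 68.1 = 158.9→159, 100 − 30 = 70→70, 104 − 31.2 = 72.8→73) → #9F4649
45%: (227 − 102.15 = 124.85→125, 100 − 45 = 55→55, 104 − 46.8 = 57.2→57) → #7D3739
60%: (227 − 136.2 = 90.8→91, 100 − 60 = 40→40, 104 − 62.4 = 41.6→42) → #5B282A
75%: (227 − 170.25 = 56.75→57, 100 − 75 = 25→25, 104 − 78 = 26→26) → #39191A

#C15558, #9F4649, #7D3739, #5B282A, #39191A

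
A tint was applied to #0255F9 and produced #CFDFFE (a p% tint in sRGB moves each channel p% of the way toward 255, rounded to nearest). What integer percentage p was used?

81%

#0255F9 is rgb(2, 85, 249); #CFDFFE is rgb(207, 223, 254).
On the R channel (widest range): 207 ≈ 2 + (p/100)(255 − 2), so p ≈ 100×(207 − 2)/(255 − 2) = 20500/253 = 81.03.
p = 81 reproduces all three channels after rounding.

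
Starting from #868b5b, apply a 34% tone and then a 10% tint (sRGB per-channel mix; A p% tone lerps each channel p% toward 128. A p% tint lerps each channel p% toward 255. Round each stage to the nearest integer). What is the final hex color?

#868b5b is rgb(134, 139, 91).
A 34% tone moves each channel 34% toward 128:
  R: 134 + 0.34×(128−134) = 134 − 2.04 = 131.96 → 132
  G: 139 + 0.34×(128−139) = 139 − 3.74 = 135.26 → 135
  B: 91 + 12.58 = 103.58 → 104
After the tone: rgb(132, 135, 104) = #848768.
Per channel, c → c + 0.1(255 − c):
  R: 132 + 0.1×(255−132) = 132 + 12.3 = 144.3 → 144
  G: 135 + 0.1×(255−135) = 135 + 12 = 147 → 147
  B: 104 + 15.1 = 119.1 → 119
rgb(144, 147, 119) = #909377.

#909377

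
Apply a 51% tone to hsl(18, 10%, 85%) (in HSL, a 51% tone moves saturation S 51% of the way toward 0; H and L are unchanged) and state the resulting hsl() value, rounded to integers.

S moves 51% from 10 toward 0: 10 − 5.1 = 4.9 → 5.
H and L are unchanged.

hsl(18, 5%, 85%)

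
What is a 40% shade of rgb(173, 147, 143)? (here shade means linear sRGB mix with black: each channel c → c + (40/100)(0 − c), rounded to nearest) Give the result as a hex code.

#685856

Per channel, c → c + 0.4(0 − c):
  R: 173 − 69.2 = 103.8 → 104
  G: 147 + 0.4×(0−147) = 147 − 58.8 = 88.2 → 88
  B: 143 − 57.2 = 85.8 → 86
rgb(104, 88, 86) = #685856.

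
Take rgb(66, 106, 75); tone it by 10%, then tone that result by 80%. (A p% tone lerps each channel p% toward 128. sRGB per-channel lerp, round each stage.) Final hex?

#757C76

A 10% tone moves each channel 10% toward 128:
  R: 66 + 0.1×(128−66) = 66 + 6.2 = 72.2 → 72
  G: 106 + 2.2 = 108.2 → 108
  B: 75 + 0.1×(128−75) = 75 + 5.3 = 80.3 → 80
After the tone: rgb(72, 108, 80) = #486C50.
Lerp each channel 80% toward 128:
  R: 72 + 44.8 = 116.8 → 117
  G: 108 + 0.8×(128−108) = 108 + 16 = 124 → 124
  B: 80 + 0.8×(128−80) = 80 + 38.4 = 118.4 → 118
rgb(117, 124, 118) = #757C76.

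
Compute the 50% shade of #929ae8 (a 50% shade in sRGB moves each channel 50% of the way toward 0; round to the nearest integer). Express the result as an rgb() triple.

rgb(73, 77, 116)

#929ae8 is rgb(146, 154, 232).
A 50% shade moves each channel 50% toward 0:
  R: 146 + 0.5×(0−146) = 146 − 73 = 73 → 73
  G: 154 + 0.5×(0−154) = 154 − 77 = 77 → 77
  B: 232 − 116 = 116 → 116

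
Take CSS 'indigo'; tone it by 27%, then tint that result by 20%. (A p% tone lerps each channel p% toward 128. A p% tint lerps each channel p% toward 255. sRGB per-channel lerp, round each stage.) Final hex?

CSS indigo is rgb(75, 0, 130).
Per channel, c → c + 0.27(128 − c):
  R: 75 + 0.27×(128−75) = 75 + 14.31 = 89.31 → 89
  G: 0 + 34.56 = 34.56 → 35
  B: 130 − 0.54 = 129.46 → 129
After the tone: rgb(89, 35, 129) = #592381.
Lerp each channel 20% toward 255:
  R: 89 + 0.2×(255−89) = 89 + 33.2 = 122.2 → 122
  G: 35 + 0.2×(255−35) = 35 + 44 = 79 → 79
  B: 129 + 0.2×(255−129) = 129 + 25.2 = 154.2 → 154
rgb(122, 79, 154) = #7A4F9A.

#7A4F9A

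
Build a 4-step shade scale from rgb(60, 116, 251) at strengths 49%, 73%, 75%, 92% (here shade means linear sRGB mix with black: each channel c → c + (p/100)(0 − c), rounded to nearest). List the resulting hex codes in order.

49%: (60 − 29.4 = 30.6→31, 116 − 56.84 = 59.16→59, 251 − 122.99 = 128.01→128) → #1f3b80
73%: (60 − 43.8 = 16.2→16, 116 − 84.68 = 31.32→31, 251 − 183.23 = 67.77→68) → #101f44
75%: (60 − 45 = 15→15, 116 − 87 = 29→29, 251 − 188.25 = 62.75→63) → #0f1d3f
92%: (60 − 55.2 = 4.8→5, 116 − 106.72 = 9.28→9, 251 − 230.92 = 20.08→20) → #050914

#1f3b80, #101f44, #0f1d3f, #050914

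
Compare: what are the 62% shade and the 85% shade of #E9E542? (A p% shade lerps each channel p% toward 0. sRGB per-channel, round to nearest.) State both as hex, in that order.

#E9E542 is rgb(233, 229, 66).
62% shade:
  R: 233 + 0.62×(0−233) = 233 − 144.46 = 88.54 → 89
  G: 229 + 0.62×(0−229) = 229 − 141.98 = 87.02 → 87
  B: 66 + 0.62×(0−66) = 66 − 40.92 = 25.08 → 25
  → #595719
85% shade:
  R: 233 − 198.05 = 34.95 → 35
  G: 229 + 0.85×(0−229) = 229 − 194.65 = 34.35 → 34
  B: 66 + 0.85×(0−66) = 66 − 56.1 = 9.9 → 10
  → #23220A

#595719, #23220A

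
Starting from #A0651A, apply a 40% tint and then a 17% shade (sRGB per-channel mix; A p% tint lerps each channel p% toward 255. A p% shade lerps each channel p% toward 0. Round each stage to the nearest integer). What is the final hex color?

#A48762

#A0651A is rgb(160, 101, 26).
A 40% tint moves each channel 40% toward 255:
  R: 160 + 0.4×(255−160) = 160 + 38 = 198 → 198
  G: 101 + 0.4×(255−101) = 101 + 61.6 = 162.6 → 163
  B: 26 + 91.6 = 117.6 → 118
After the tint: rgb(198, 163, 118) = #C6A376.
A 17% shade moves each channel 17% toward 0:
  R: 198 + 0.17×(0−198) = 198 − 33.66 = 164.34 → 164
  G: 163 − 27.71 = 135.29 → 135
  B: 118 + 0.17×(0−118) = 118 − 20.06 = 97.94 → 98
rgb(164, 135, 98) = #A48762.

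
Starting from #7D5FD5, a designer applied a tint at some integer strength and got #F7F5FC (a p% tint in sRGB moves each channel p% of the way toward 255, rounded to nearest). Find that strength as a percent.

94%

#7D5FD5 is rgb(125, 95, 213); #F7F5FC is rgb(247, 245, 252).
On the G channel (widest range): 245 ≈ 95 + (p/100)(255 − 95), so p ≈ 100×(245 − 95)/(255 − 95) = 15000/160 = 93.75.
p = 94 reproduces all three channels after rounding.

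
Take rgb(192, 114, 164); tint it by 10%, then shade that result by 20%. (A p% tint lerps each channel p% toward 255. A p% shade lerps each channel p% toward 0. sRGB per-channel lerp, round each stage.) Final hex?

#9e668a

A 10% tint moves each channel 10% toward 255:
  R: 192 + 0.1×(255−192) = 192 + 6.3 = 198.3 → 198
  G: 114 + 14.1 = 128.1 → 128
  B: 164 + 0.1×(255−164) = 164 + 9.1 = 173.1 → 173
After the tint: rgb(198, 128, 173) = #c680ad.
Lerp each channel 20% toward 0:
  R: 198 + 0.2×(0−198) = 198 − 39.6 = 158.4 → 158
  G: 128 + 0.2×(0−128) = 128 − 25.6 = 102.4 → 102
  B: 173 + 0.2×(0−173) = 173 − 34.6 = 138.4 → 138
rgb(158, 102, 138) = #9e668a.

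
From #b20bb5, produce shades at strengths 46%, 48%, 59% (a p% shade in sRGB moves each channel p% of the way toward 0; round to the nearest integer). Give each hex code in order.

#600662, #5d065e, #49054a

#b20bb5 is rgb(178, 11, 181).
46%: (178 − 81.88 = 96.12→96, 11 − 5.06 = 5.94→6, 181 − 83.26 = 97.74→98) → #600662
48%: (178 − 85.44 = 92.56→93, 11 − 5.28 = 5.72→6, 181 − 86.88 = 94.12→94) → #5d065e
59%: (178 − 105.02 = 72.98→73, 11 − 6.49 = 4.51→5, 181 − 106.79 = 74.21→74) → #49054a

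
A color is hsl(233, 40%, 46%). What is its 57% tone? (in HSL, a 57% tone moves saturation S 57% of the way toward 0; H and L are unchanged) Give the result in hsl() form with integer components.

hsl(233, 17%, 46%)

S moves 57% from 40 toward 0: 40 − 22.8 = 17.2 → 17.
H and L are unchanged.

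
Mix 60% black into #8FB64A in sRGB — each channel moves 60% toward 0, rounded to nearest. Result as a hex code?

#39491E

#8FB64A is rgb(143, 182, 74).
Per channel, c → c + 0.6(0 − c):
  R: 143 − 85.8 = 57.2 → 57
  G: 182 − 109.2 = 72.8 → 73
  B: 74 + 0.6×(0−74) = 74 − 44.4 = 29.6 → 30
rgb(57, 73, 30) = #39491E.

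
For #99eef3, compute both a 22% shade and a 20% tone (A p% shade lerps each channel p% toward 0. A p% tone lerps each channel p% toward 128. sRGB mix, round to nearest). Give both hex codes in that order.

#77babe, #94d8dc

#99eef3 is rgb(153, 238, 243).
22% shade:
  R: 153 + 0.22×(0−153) = 153 − 33.66 = 119.34 → 119
  G: 238 + 0.22×(0−238) = 238 − 52.36 = 185.64 → 186
  B: 243 + 0.22×(0−243) = 243 − 53.46 = 189.54 → 190
  → #77babe
20% tone:
  R: 153 − 5 = 148 → 148
  G: 238 + 0.2×(128−238) = 238 − 22 = 216 → 216
  B: 243 − 23 = 220 → 220
  → #94d8dc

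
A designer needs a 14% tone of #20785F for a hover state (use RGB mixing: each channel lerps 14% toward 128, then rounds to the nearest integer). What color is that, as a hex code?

#2D7964

#20785F is rgb(32, 120, 95).
Lerp each channel 14% toward 128:
  R: 32 + 13.44 = 45.44 → 45
  G: 120 + 1.12 = 121.12 → 121
  B: 95 + 4.62 = 99.62 → 100
rgb(45, 121, 100) = #2D7964.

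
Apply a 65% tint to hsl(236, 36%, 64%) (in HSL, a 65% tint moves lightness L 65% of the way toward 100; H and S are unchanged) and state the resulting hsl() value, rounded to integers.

hsl(236, 36%, 87%)

L moves 65% from 64 toward 100: 64 + 23.4 = 87.4 → 87.
H and S are unchanged.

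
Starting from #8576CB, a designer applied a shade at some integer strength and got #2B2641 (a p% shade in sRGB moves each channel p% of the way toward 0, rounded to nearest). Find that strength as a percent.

#8576CB is rgb(133, 118, 203); #2B2641 is rgb(43, 38, 65).
On the B channel (widest range): 65 ≈ 203 + (p/100)(0 − 203), so p ≈ 100×(65 − 203)/(0 − 203) = -13800/-203 = 67.98.
p = 68 reproduces all three channels after rounding.

68%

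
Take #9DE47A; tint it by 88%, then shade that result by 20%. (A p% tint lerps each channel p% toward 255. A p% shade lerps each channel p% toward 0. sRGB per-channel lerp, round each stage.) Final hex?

#9DE47A is rgb(157, 228, 122).
Per channel, c → c + 0.88(255 − c):
  R: 157 + 0.88×(255−157) = 157 + 86.24 = 243.24 → 243
  G: 228 + 23.76 = 251.76 → 252
  B: 122 + 117.04 = 239.04 → 239
After the tint: rgb(243, 252, 239) = #F3FCEF.
Lerp each channel 20% toward 0:
  R: 243 + 0.2×(0−243) = 243 − 48.6 = 194.4 → 194
  G: 252 + 0.2×(0−252) = 252 − 50.4 = 201.6 → 202
  B: 239 − 47.8 = 191.2 → 191
rgb(194, 202, 191) = #C2CABF.

#C2CABF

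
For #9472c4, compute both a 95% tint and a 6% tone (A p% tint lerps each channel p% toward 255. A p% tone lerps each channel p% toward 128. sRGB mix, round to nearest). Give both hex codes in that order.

#9472c4 is rgb(148, 114, 196).
95% tint:
  R: 148 + 0.95×(255−148) = 148 + 101.65 = 249.65 → 250
  G: 114 + 133.95 = 247.95 → 248
  B: 196 + 56.05 = 252.05 → 252
  → #faf8fc
6% tone:
  R: 148 + 0.06×(128−148) = 148 − 1.2 = 146.8 → 147
  G: 114 + 0.06×(128−114) = 114 + 0.84 = 114.84 → 115
  B: 196 − 4.08 = 191.92 → 192
  → #9373c0

#faf8fc, #9373c0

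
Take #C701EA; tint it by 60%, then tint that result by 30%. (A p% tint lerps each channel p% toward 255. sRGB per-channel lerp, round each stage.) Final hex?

#F0B8F9

#C701EA is rgb(199, 1, 234).
A 60% tint moves each channel 60% toward 255:
  R: 199 + 0.6×(255−199) = 199 + 33.6 = 232.6 → 233
  G: 1 + 0.6×(255−1) = 1 + 152.4 = 153.4 → 153
  B: 234 + 0.6×(255−234) = 234 + 12.6 = 246.6 → 247
After the tint: rgb(233, 153, 247) = #E999F7.
Lerp each channel 30% toward 255:
  R: 233 + 6.6 = 239.6 → 240
  G: 153 + 30.6 = 183.6 → 184
  B: 247 + 0.3×(255−247) = 247 + 2.4 = 249.4 → 249
rgb(240, 184, 249) = #F0B8F9.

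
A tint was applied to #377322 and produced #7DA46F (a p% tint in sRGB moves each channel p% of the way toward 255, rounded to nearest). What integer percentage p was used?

35%

#377322 is rgb(55, 115, 34); #7DA46F is rgb(125, 164, 111).
On the B channel (widest range): 111 ≈ 34 + (p/100)(255 − 34), so p ≈ 100×(111 − 34)/(255 − 34) = 7700/221 = 34.84.
p = 35 reproduces all three channels after rounding.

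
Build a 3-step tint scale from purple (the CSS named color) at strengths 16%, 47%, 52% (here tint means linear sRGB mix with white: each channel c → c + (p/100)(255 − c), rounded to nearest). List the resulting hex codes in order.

CSS purple is rgb(128, 0, 128).
16%: (128 + 20.32 = 148.32→148, 0 + 40.8 = 40.8→41, 128 + 20.32 = 148.32→148) → #942994
47%: (128 + 59.69 = 187.69→188, 0 + 119.85 = 119.85→120, 128 + 59.69 = 187.69→188) → #BC78BC
52%: (128 + 66.04 = 194.04→194, 0 + 132.6 = 132.6→133, 128 + 66.04 = 194.04→194) → #C285C2

#942994, #BC78BC, #C285C2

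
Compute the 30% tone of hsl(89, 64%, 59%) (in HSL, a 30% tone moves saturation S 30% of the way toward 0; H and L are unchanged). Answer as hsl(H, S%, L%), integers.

hsl(89, 45%, 59%)

S moves 30% from 64 toward 0: 64 − 19.2 = 44.8 → 45.
H and L are unchanged.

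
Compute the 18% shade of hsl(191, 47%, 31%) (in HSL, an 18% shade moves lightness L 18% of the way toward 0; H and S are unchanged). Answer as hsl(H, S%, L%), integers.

L moves 18% from 31 toward 0: 31 − 5.58 = 25.42 → 25.
H and S are unchanged.

hsl(191, 47%, 25%)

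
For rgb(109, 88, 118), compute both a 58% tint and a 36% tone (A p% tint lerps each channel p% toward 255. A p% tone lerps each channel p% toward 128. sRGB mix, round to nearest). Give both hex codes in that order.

58% tint:
  R: 109 + 0.58×(255−109) = 109 + 84.68 = 193.68 → 194
  G: 88 + 0.58×(255−88) = 88 + 96.86 = 184.86 → 185
  B: 118 + 79.46 = 197.46 → 197
  → #C2B9C5
36% tone:
  R: 109 + 0.36×(128−109) = 109 + 6.84 = 115.84 → 116
  G: 88 + 0.36×(128−88) = 88 + 14.4 = 102.4 → 102
  B: 118 + 0.36×(128−118) = 118 + 3.6 = 121.6 → 122
  → #74667A

#C2B9C5, #74667A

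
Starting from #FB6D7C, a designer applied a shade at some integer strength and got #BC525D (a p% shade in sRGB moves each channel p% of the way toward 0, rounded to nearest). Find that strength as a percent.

25%

#FB6D7C is rgb(251, 109, 124); #BC525D is rgb(188, 82, 93).
On the R channel (widest range): 188 ≈ 251 + (p/100)(0 − 251), so p ≈ 100×(188 − 251)/(0 − 251) = -6300/-251 = 25.10.
p = 25 reproduces all three channels after rounding.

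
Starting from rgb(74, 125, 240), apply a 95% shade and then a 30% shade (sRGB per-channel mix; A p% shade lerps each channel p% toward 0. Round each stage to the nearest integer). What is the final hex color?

#030408

A 95% shade moves each channel 95% toward 0:
  R: 74 + 0.95×(0−74) = 74 − 70.3 = 3.7 → 4
  G: 125 − 118.75 = 6.25 → 6
  B: 240 + 0.95×(0−240) = 240 − 228 = 12 → 12
After the shade: rgb(4, 6, 12) = #04060C.
A 30% shade moves each channel 30% toward 0:
  R: 4 + 0.3×(0−4) = 4 − 1.2 = 2.8 → 3
  G: 6 + 0.3×(0−6) = 6 − 1.8 = 4.2 → 4
  B: 12 − 3.6 = 8.4 → 8
rgb(3, 4, 8) = #030408.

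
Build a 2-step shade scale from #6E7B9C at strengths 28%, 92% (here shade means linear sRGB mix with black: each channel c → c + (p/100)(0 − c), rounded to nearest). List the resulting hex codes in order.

#4F5970, #090A0C

#6E7B9C is rgb(110, 123, 156).
28%: (110 − 30.8 = 79.2→79, 123 − 34.44 = 88.56→89, 156 − 43.68 = 112.32→112) → #4F5970
92%: (110 − 101.2 = 8.8→9, 123 − 113.16 = 9.84→10, 156 − 143.52 = 12.48→12) → #090A0C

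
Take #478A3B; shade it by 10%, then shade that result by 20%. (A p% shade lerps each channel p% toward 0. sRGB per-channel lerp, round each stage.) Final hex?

#478A3B is rgb(71, 138, 59).
Lerp each channel 10% toward 0:
  R: 71 − 7.1 = 63.9 → 64
  G: 138 + 0.1×(0−138) = 138 − 13.8 = 124.2 → 124
  B: 59 − 5.9 = 53.1 → 53
After the shade: rgb(64, 124, 53) = #407C35.
Per channel, c → c + 0.2(0 − c):
  R: 64 − 12.8 = 51.2 → 51
  G: 124 + 0.2×(0−124) = 124 − 24.8 = 99.2 → 99
  B: 53 + 0.2×(0−53) = 53 − 10.6 = 42.4 → 42
rgb(51, 99, 42) = #33632A.

#33632A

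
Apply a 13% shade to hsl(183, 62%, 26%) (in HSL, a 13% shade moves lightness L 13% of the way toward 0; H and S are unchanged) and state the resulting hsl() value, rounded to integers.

hsl(183, 62%, 23%)

L moves 13% from 26 toward 0: 26 − 3.38 = 22.62 → 23.
H and S are unchanged.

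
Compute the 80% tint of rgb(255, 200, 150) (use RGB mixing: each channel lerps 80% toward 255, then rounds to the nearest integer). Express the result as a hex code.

Lerp each channel 80% toward 255:
  R: 255 + 0.8×(255−255) = 255 + 0 = 255 → 255
  G: 200 + 0.8×(255−200) = 200 + 44 = 244 → 244
  B: 150 + 0.8×(255−150) = 150 + 84 = 234 → 234
rgb(255, 244, 234) = #fff4ea.

#fff4ea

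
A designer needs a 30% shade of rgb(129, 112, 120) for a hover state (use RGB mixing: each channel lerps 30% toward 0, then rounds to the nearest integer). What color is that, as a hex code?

#5a4e54

Per channel, c → c + 0.3(0 − c):
  R: 129 + 0.3×(0−129) = 129 − 38.7 = 90.3 → 90
  G: 112 + 0.3×(0−112) = 112 − 33.6 = 78.4 → 78
  B: 120 + 0.3×(0−120) = 120 − 36 = 84 → 84
rgb(90, 78, 84) = #5a4e54.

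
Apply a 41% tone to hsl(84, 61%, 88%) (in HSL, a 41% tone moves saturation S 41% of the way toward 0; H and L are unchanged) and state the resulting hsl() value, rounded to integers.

hsl(84, 36%, 88%)

S moves 41% from 61 toward 0: 61 − 25.01 = 35.99 → 36.
H and L are unchanged.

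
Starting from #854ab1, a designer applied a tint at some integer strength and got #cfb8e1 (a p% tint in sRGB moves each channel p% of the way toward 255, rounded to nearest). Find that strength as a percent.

#854ab1 is rgb(133, 74, 177); #cfb8e1 is rgb(207, 184, 225).
On the G channel (widest range): 184 ≈ 74 + (p/100)(255 − 74), so p ≈ 100×(184 − 74)/(255 − 74) = 11000/181 = 60.77.
p = 61 reproduces all three channels after rounding.

61%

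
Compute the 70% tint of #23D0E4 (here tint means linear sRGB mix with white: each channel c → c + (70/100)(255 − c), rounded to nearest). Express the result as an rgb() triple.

#23D0E4 is rgb(35, 208, 228).
Lerp each channel 70% toward 255:
  R: 35 + 0.7×(255−35) = 35 + 154 = 189 → 189
  G: 208 + 0.7×(255−208) = 208 + 32.9 = 240.9 → 241
  B: 228 + 18.9 = 246.9 → 247

rgb(189, 241, 247)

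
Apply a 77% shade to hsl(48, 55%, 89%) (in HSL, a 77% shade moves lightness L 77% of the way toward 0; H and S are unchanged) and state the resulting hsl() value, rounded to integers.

hsl(48, 55%, 20%)

L moves 77% from 89 toward 0: 89 − 68.53 = 20.47 → 20.
H and S are unchanged.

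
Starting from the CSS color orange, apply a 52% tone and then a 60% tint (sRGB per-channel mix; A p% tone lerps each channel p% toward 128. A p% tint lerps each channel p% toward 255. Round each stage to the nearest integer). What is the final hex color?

#e5d3b4

CSS orange is rgb(255, 165, 0).
Lerp each channel 52% toward 128:
  R: 255 − 66.04 = 188.96 → 189
  G: 165 − 19.24 = 145.76 → 146
  B: 0 + 0.52×(128−0) = 0 + 66.56 = 66.56 → 67
After the tone: rgb(189, 146, 67) = #bd9243.
Per channel, c → c + 0.6(255 − c):
  R: 189 + 39.6 = 228.6 → 229
  G: 146 + 65.4 = 211.4 → 211
  B: 67 + 112.8 = 179.8 → 180
rgb(229, 211, 180) = #e5d3b4.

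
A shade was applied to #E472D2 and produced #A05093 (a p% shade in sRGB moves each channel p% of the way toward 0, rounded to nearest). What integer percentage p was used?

#E472D2 is rgb(228, 114, 210); #A05093 is rgb(160, 80, 147).
On the R channel (widest range): 160 ≈ 228 + (p/100)(0 − 228), so p ≈ 100×(160 − 228)/(0 − 228) = -6800/-228 = 29.82.
p = 30 reproduces all three channels after rounding.

30%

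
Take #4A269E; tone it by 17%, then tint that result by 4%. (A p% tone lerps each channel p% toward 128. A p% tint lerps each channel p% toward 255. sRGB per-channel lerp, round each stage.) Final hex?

#5A3D9D

#4A269E is rgb(74, 38, 158).
A 17% tone moves each channel 17% toward 128:
  R: 74 + 9.18 = 83.18 → 83
  G: 38 + 0.17×(128−38) = 38 + 15.3 = 53.3 → 53
  B: 158 + 0.17×(128−158) = 158 − 5.1 = 152.9 → 153
After the tone: rgb(83, 53, 153) = #533599.
A 4% tint moves each channel 4% toward 255:
  R: 83 + 0.04×(255−83) = 83 + 6.88 = 89.88 → 90
  G: 53 + 0.04×(255−53) = 53 + 8.08 = 61.08 → 61
  B: 153 + 0.04×(255−153) = 153 + 4.08 = 157.08 → 157
rgb(90, 61, 157) = #5A3D9D.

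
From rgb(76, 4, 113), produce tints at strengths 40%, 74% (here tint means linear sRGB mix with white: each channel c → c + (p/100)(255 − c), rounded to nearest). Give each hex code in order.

#9468AA, #D0BEDA

40%: (76 + 71.6 = 147.6→148, 4 + 100.4 = 104.4→104, 113 + 56.8 = 169.8→170) → #9468AA
74%: (76 + 132.46 = 208.46→208, 4 + 185.74 = 189.74→190, 113 + 105.08 = 218.08→218) → #D0BEDA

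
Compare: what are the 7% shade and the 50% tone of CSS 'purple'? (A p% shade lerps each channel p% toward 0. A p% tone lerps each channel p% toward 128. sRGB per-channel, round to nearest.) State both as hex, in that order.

#770077, #804080

CSS purple is rgb(128, 0, 128).
7% shade:
  R: 128 − 8.96 = 119.04 → 119
  G: 0 + 0.07×(0−0) = 0 + 0 = 0 → 0
  B: 128 − 8.96 = 119.04 → 119
  → #770077
50% tone:
  R: 128 + 0 = 128 → 128
  G: 0 + 64 = 64 → 64
  B: 128 + 0.5×(128−128) = 128 + 0 = 128 → 128
  → #804080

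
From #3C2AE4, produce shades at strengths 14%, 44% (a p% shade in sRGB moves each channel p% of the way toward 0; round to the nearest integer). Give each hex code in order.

#3C2AE4 is rgb(60, 42, 228).
14%: (60 − 8.4 = 51.6→52, 42 − 5.88 = 36.12→36, 228 − 31.92 = 196.08→196) → #3424C4
44%: (60 − 26.4 = 33.6→34, 42 − 18.48 = 23.52→24, 228 − 100.32 = 127.68→128) → #221880

#3424C4, #221880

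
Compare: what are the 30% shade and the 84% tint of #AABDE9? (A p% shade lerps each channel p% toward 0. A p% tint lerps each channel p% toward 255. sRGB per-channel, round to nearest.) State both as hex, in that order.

#AABDE9 is rgb(170, 189, 233).
30% shade:
  R: 170 − 51 = 119 → 119
  G: 189 − 56.7 = 132.3 → 132
  B: 233 − 69.9 = 163.1 → 163
  → #7784A3
84% tint:
  R: 170 + 0.84×(255−170) = 170 + 71.4 = 241.4 → 241
  G: 189 + 55.44 = 244.44 → 244
  B: 233 + 18.48 = 251.48 → 251
  → #F1F4FB

#7784A3, #F1F4FB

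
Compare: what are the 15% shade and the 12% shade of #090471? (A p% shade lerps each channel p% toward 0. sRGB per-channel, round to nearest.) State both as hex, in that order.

#080360, #080463

#090471 is rgb(9, 4, 113).
15% shade:
  R: 9 + 0.15×(0−9) = 9 − 1.35 = 7.65 → 8
  G: 4 + 0.15×(0−4) = 4 − 0.6 = 3.4 → 3
  B: 113 − 16.95 = 96.05 → 96
  → #080360
12% shade:
  R: 9 − 1.08 = 7.92 → 8
  G: 4 − 0.48 = 3.52 → 4
  B: 113 + 0.12×(0−113) = 113 − 13.56 = 99.44 → 99
  → #080463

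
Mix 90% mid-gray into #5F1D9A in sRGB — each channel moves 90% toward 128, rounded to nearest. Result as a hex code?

#7D7683

#5F1D9A is rgb(95, 29, 154).
Lerp each channel 90% toward 128:
  R: 95 + 0.9×(128−95) = 95 + 29.7 = 124.7 → 125
  G: 29 + 89.1 = 118.1 → 118
  B: 154 + 0.9×(128−154) = 154 − 23.4 = 130.6 → 131
rgb(125, 118, 131) = #7D7683.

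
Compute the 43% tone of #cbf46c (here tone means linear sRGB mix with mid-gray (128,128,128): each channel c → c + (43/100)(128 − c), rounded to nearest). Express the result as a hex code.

#cbf46c is rgb(203, 244, 108).
A 43% tone moves each channel 43% toward 128:
  R: 203 + 0.43×(128−203) = 203 − 32.25 = 170.75 → 171
  G: 244 − 49.88 = 194.12 → 194
  B: 108 + 8.6 = 116.6 → 117
rgb(171, 194, 117) = #abc275.

#abc275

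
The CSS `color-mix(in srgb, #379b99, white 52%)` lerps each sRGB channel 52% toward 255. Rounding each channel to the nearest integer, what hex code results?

#379b99 is rgb(55, 155, 153).
A 52% tint moves each channel 52% toward 255:
  R: 55 + 0.52×(255−55) = 55 + 104 = 159 → 159
  G: 155 + 52 = 207 → 207
  B: 153 + 0.52×(255−153) = 153 + 53.04 = 206.04 → 206
rgb(159, 207, 206) = #9fcfce.

#9fcfce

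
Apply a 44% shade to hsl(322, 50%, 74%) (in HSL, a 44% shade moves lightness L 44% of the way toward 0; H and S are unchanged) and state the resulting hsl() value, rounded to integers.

L moves 44% from 74 toward 0: 74 − 32.56 = 41.44 → 41.
H and S are unchanged.

hsl(322, 50%, 41%)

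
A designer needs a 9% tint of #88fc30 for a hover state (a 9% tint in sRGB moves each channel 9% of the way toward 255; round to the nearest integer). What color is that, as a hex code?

#93fc43

#88fc30 is rgb(136, 252, 48).
Lerp each channel 9% toward 255:
  R: 136 + 10.71 = 146.71 → 147
  G: 252 + 0.09×(255−252) = 252 + 0.27 = 252.27 → 252
  B: 48 + 0.09×(255−48) = 48 + 18.63 = 66.63 → 67
rgb(147, 252, 67) = #93fc43.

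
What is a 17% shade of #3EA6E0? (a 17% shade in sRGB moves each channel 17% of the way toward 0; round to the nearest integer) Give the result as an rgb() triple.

#3EA6E0 is rgb(62, 166, 224).
A 17% shade moves each channel 17% toward 0:
  R: 62 + 0.17×(0−62) = 62 − 10.54 = 51.46 → 51
  G: 166 + 0.17×(0−166) = 166 − 28.22 = 137.78 → 138
  B: 224 − 38.08 = 185.92 → 186

rgb(51, 138, 186)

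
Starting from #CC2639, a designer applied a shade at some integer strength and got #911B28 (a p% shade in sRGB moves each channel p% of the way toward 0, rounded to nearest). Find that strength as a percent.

#CC2639 is rgb(204, 38, 57); #911B28 is rgb(145, 27, 40).
On the R channel (widest range): 145 ≈ 204 + (p/100)(0 − 204), so p ≈ 100×(145 − 204)/(0 − 204) = -5900/-204 = 28.92.
p = 29 reproduces all three channels after rounding.

29%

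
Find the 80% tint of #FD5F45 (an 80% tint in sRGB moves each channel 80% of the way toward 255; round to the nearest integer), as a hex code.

#FFDFDA

#FD5F45 is rgb(253, 95, 69).
An 80% tint moves each channel 80% toward 255:
  R: 253 + 1.6 = 254.6 → 255
  G: 95 + 0.8×(255−95) = 95 + 128 = 223 → 223
  B: 69 + 0.8×(255−69) = 69 + 148.8 = 217.8 → 218
rgb(255, 223, 218) = #FFDFDA.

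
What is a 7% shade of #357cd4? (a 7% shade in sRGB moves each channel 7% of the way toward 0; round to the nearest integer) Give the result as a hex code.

#3173c5

#357cd4 is rgb(53, 124, 212).
A 7% shade moves each channel 7% toward 0:
  R: 53 + 0.07×(0−53) = 53 − 3.71 = 49.29 → 49
  G: 124 − 8.68 = 115.32 → 115
  B: 212 − 14.84 = 197.16 → 197
rgb(49, 115, 197) = #3173c5.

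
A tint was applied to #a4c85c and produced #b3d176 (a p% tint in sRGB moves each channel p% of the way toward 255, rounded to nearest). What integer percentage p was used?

16%

#a4c85c is rgb(164, 200, 92); #b3d176 is rgb(179, 209, 118).
On the B channel (widest range): 118 ≈ 92 + (p/100)(255 − 92), so p ≈ 100×(118 − 92)/(255 − 92) = 2600/163 = 15.95.
p = 16 reproduces all three channels after rounding.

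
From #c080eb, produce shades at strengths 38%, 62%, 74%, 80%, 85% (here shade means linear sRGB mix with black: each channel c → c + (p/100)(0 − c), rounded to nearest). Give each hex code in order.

#c080eb is rgb(192, 128, 235).
38%: (192 − 72.96 = 119.04→119, 128 − 48.64 = 79.36→79, 235 − 89.3 = 145.7→146) → #774f92
62%: (192 − 119.04 = 72.96→73, 128 − 79.36 = 48.64→49, 235 − 145.7 = 89.3→89) → #493159
74%: (192 − 142.08 = 49.92→50, 128 − 94.72 = 33.28→33, 235 − 173.9 = 61.1→61) → #32213d
80%: (192 − 153.6 = 38.4→38, 128 − 102.4 = 25.6→26, 235 − 188 = 47→47) → #261a2f
85%: (192 − 163.2 = 28.8→29, 128 − 108.8 = 19.2→19, 235 − 199.75 = 35.25→35) → #1d1323

#774f92, #493159, #32213d, #261a2f, #1d1323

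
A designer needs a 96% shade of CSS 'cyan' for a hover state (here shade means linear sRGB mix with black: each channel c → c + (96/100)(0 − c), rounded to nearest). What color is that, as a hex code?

#000A0A

CSS cyan is rgb(0, 255, 255).
Lerp each channel 96% toward 0:
  R: 0 + 0.96×(0−0) = 0 + 0 = 0 → 0
  G: 255 + 0.96×(0−255) = 255 − 244.8 = 10.2 → 10
  B: 255 − 244.8 = 10.2 → 10
rgb(0, 10, 10) = #000A0A.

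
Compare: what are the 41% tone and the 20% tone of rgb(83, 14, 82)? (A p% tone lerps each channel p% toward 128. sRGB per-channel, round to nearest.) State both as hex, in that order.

41% tone:
  R: 83 + 0.41×(128−83) = 83 + 18.45 = 101.45 → 101
  G: 14 + 0.41×(128−14) = 14 + 46.74 = 60.74 → 61
  B: 82 + 0.41×(128−82) = 82 + 18.86 = 100.86 → 101
  → #653d65
20% tone:
  R: 83 + 0.2×(128−83) = 83 + 9 = 92 → 92
  G: 14 + 0.2×(128−14) = 14 + 22.8 = 36.8 → 37
  B: 82 + 9.2 = 91.2 → 91
  → #5c255b

#653d65, #5c255b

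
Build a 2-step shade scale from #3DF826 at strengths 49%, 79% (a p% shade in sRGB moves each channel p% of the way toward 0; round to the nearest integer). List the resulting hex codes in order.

#1F7E13, #0D3408

#3DF826 is rgb(61, 248, 38).
49%: (61 − 29.89 = 31.11→31, 248 − 121.52 = 126.48→126, 38 − 18.62 = 19.38→19) → #1F7E13
79%: (61 − 48.19 = 12.81→13, 248 − 195.92 = 52.08→52, 38 − 30.02 = 7.98→8) → #0D3408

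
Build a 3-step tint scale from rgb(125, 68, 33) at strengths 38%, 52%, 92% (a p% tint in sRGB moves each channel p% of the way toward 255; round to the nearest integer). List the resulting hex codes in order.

#AE8B75, #C1A594, #F5F0ED

38%: (125 + 49.4 = 174.4→174, 68 + 71.06 = 139.06→139, 33 + 84.36 = 117.36→117) → #AE8B75
52%: (125 + 67.6 = 192.6→193, 68 + 97.24 = 165.24→165, 33 + 115.44 = 148.44→148) → #C1A594
92%: (125 + 119.6 = 244.6→245, 68 + 172.04 = 240.04→240, 33 + 204.24 = 237.24→237) → #F5F0ED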